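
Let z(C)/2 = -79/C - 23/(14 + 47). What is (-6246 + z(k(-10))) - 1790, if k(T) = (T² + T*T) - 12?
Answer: -46087567/5734 ≈ -8037.6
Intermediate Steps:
k(T) = -12 + 2*T² (k(T) = (T² + T²) - 12 = 2*T² - 12 = -12 + 2*T²)
z(C) = -46/61 - 158/C (z(C) = 2*(-79/C - 23/(14 + 47)) = 2*(-79/C - 23/61) = 2*(-23/61 - 79/C) = -46/61 - 158/C)
(-6246 + z(k(-10))) - 1790 = (-6246 + (-46/61 - 158/(-12 + 2*(-10)²))) - 1790 = (-6246 + (-46/61 - 158/(-12 + 2*100))) - 1790 = (-6246 + (-46/61 - 158/(-12 + 200))) - 1790 = (-6246 + (-46/61 - 158/188)) - 1790 = (-6246 + (-46/61 - 158*1/188)) - 1790 = (-6246 + (-46/61 - 79/94)) - 1790 = (-6246 - 9143/5734) - 1790 = -35823707/5734 - 1790 = -46087567/5734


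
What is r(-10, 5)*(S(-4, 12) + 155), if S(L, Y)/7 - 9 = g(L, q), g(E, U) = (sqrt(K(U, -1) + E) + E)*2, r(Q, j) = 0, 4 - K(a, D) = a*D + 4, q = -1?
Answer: 0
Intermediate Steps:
K(a, D) = -D*a (K(a, D) = 4 - (a*D + 4) = 4 - (D*a + 4) = 4 - (4 + D*a) = 4 + (-4 - D*a) = -D*a)
g(E, U) = 2*E + 2*sqrt(E + U) (g(E, U) = (sqrt(-1*(-1)*U + E) + E)*2 = (sqrt(U + E) + E)*2 = (sqrt(E + U) + E)*2 = (E + sqrt(E + U))*2 = 2*E + 2*sqrt(E + U))
S(L, Y) = 63 + 14*L + 14*sqrt(-1 + L) (S(L, Y) = 63 + 7*(2*L + 2*sqrt(L - 1)) = 63 + 7*(2*L + 2*sqrt(-1 + L)) = 63 + (14*L + 14*sqrt(-1 + L)) = 63 + 14*L + 14*sqrt(-1 + L))
r(-10, 5)*(S(-4, 12) + 155) = 0*((63 + 14*(-4) + 14*sqrt(-1 - 4)) + 155) = 0*((63 - 56 + 14*sqrt(-5)) + 155) = 0*((63 - 56 + 14*(I*sqrt(5))) + 155) = 0*((63 - 56 + 14*I*sqrt(5)) + 155) = 0*((7 + 14*I*sqrt(5)) + 155) = 0*(162 + 14*I*sqrt(5)) = 0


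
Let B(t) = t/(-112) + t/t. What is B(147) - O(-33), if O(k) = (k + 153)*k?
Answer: 63355/16 ≈ 3959.7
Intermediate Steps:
O(k) = k*(153 + k) (O(k) = (153 + k)*k = k*(153 + k))
B(t) = 1 - t/112 (B(t) = t*(-1/112) + 1 = -t/112 + 1 = 1 - t/112)
B(147) - O(-33) = (1 - 1/112*147) - (-33)*(153 - 33) = (1 - 21/16) - (-33)*120 = -5/16 - 1*(-3960) = -5/16 + 3960 = 63355/16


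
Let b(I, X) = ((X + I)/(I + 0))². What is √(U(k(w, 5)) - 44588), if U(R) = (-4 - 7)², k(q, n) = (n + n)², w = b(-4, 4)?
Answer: I*√44467 ≈ 210.87*I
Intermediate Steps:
b(I, X) = (I + X)²/I² (b(I, X) = ((I + X)/I)² = (I + X)²/I²)
w = 0 (w = (-4 + 4)²/(-4)² = (1/16)*0² = (1/16)*0 = 0)
k(q, n) = 4*n² (k(q, n) = (2*n)² = 4*n²)
U(R) = 121 (U(R) = (-11)² = 121)
√(U(k(w, 5)) - 44588) = √(121 - 44588) = √(-44467) = I*√44467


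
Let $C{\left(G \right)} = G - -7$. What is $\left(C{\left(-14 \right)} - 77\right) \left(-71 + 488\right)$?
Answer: $-35028$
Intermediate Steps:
$C{\left(G \right)} = 7 + G$ ($C{\left(G \right)} = G + 7 = 7 + G$)
$\left(C{\left(-14 \right)} - 77\right) \left(-71 + 488\right) = \left(\left(7 - 14\right) - 77\right) \left(-71 + 488\right) = \left(-7 - 77\right) 417 = \left(-84\right) 417 = -35028$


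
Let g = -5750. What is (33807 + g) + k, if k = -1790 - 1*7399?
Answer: 18868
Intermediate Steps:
k = -9189 (k = -1790 - 7399 = -9189)
(33807 + g) + k = (33807 - 5750) - 9189 = 28057 - 9189 = 18868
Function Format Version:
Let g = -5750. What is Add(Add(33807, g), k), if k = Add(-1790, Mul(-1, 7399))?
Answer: 18868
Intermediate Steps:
k = -9189 (k = Add(-1790, -7399) = -9189)
Add(Add(33807, g), k) = Add(Add(33807, -5750), -9189) = Add(28057, -9189) = 18868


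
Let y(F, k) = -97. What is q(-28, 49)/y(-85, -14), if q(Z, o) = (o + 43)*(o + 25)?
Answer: -6808/97 ≈ -70.186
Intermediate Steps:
q(Z, o) = (25 + o)*(43 + o) (q(Z, o) = (43 + o)*(25 + o) = (25 + o)*(43 + o))
q(-28, 49)/y(-85, -14) = (1075 + 49² + 68*49)/(-97) = (1075 + 2401 + 3332)*(-1/97) = 6808*(-1/97) = -6808/97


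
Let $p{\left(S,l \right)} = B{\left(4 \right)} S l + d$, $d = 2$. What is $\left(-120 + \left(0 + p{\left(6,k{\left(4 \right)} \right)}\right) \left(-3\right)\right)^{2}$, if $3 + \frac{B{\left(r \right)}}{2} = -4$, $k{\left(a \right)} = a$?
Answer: $777924$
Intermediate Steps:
$B{\left(r \right)} = -14$ ($B{\left(r \right)} = -6 + 2 \left(-4\right) = -6 - 8 = -14$)
$p{\left(S,l \right)} = 2 - 14 S l$ ($p{\left(S,l \right)} = - 14 S l + 2 = 2 - 14 S l$)
$\left(-120 + \left(0 + p{\left(6,k{\left(4 \right)} \right)}\right) \left(-3\right)\right)^{2} = \left(-120 + \left(0 + \left(2 - 84 \cdot 4\right)\right) \left(-3\right)\right)^{2} = \left(-120 + \left(0 + \left(2 - 336\right)\right) \left(-3\right)\right)^{2} = \left(-120 + \left(0 - 334\right) \left(-3\right)\right)^{2} = \left(-120 - -1002\right)^{2} = \left(-120 + 1002\right)^{2} = 882^{2} = 777924$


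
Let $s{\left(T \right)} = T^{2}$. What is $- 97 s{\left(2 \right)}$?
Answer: $-388$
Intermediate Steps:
$- 97 s{\left(2 \right)} = - 97 \cdot 2^{2} = \left(-97\right) 4 = -388$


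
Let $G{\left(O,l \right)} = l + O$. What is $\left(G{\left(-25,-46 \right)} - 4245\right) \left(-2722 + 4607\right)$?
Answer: $-8135660$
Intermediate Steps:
$G{\left(O,l \right)} = O + l$
$\left(G{\left(-25,-46 \right)} - 4245\right) \left(-2722 + 4607\right) = \left(\left(-25 - 46\right) - 4245\right) \left(-2722 + 4607\right) = \left(-71 - 4245\right) 1885 = \left(-4316\right) 1885 = -8135660$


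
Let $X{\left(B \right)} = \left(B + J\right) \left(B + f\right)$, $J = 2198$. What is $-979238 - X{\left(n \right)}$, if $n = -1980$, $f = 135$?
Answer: $-577028$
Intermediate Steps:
$X{\left(B \right)} = \left(135 + B\right) \left(2198 + B\right)$ ($X{\left(B \right)} = \left(B + 2198\right) \left(B + 135\right) = \left(2198 + B\right) \left(135 + B\right) = \left(135 + B\right) \left(2198 + B\right)$)
$-979238 - X{\left(n \right)} = -979238 - \left(296730 + \left(-1980\right)^{2} + 2333 \left(-1980\right)\right) = -979238 - \left(296730 + 3920400 - 4619340\right) = -979238 - -402210 = -979238 + 402210 = -577028$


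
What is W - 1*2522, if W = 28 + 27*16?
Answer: -2062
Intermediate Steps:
W = 460 (W = 28 + 432 = 460)
W - 1*2522 = 460 - 1*2522 = 460 - 2522 = -2062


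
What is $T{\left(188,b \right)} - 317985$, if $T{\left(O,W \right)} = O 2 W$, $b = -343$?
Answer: $-446953$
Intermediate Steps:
$T{\left(O,W \right)} = 2 O W$
$T{\left(188,b \right)} - 317985 = 2 \cdot 188 \left(-343\right) - 317985 = -128968 - 317985 = -446953$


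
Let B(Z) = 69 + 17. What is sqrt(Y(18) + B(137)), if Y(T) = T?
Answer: 2*sqrt(26) ≈ 10.198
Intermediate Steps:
B(Z) = 86
sqrt(Y(18) + B(137)) = sqrt(18 + 86) = sqrt(104) = 2*sqrt(26)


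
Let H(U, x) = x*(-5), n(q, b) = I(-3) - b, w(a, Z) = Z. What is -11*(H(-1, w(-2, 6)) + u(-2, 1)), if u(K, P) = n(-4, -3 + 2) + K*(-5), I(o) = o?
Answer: 242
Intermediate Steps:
n(q, b) = -3 - b
H(U, x) = -5*x
u(K, P) = -2 - 5*K (u(K, P) = (-3 - (-3 + 2)) + K*(-5) = (-3 - 1*(-1)) - 5*K = (-3 + 1) - 5*K = -2 - 5*K)
-11*(H(-1, w(-2, 6)) + u(-2, 1)) = -11*(-5*6 + (-2 - 5*(-2))) = -11*(-30 + (-2 + 10)) = -11*(-30 + 8) = -11*(-22) = 242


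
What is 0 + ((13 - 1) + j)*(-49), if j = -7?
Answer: -245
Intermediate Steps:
0 + ((13 - 1) + j)*(-49) = 0 + ((13 - 1) - 7)*(-49) = 0 + (12 - 7)*(-49) = 0 + 5*(-49) = 0 - 245 = -245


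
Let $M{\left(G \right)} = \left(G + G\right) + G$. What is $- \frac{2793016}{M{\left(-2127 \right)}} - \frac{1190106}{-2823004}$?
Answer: $\frac{3946144703225}{9006794262} \approx 438.13$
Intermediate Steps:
$M{\left(G \right)} = 3 G$ ($M{\left(G \right)} = 2 G + G = 3 G$)
$- \frac{2793016}{M{\left(-2127 \right)}} - \frac{1190106}{-2823004} = - \frac{2793016}{3 \left(-2127\right)} - \frac{1190106}{-2823004} = - \frac{2793016}{-6381} - - \frac{595053}{1411502} = \left(-2793016\right) \left(- \frac{1}{6381}\right) + \frac{595053}{1411502} = \frac{2793016}{6381} + \frac{595053}{1411502} = \frac{3946144703225}{9006794262}$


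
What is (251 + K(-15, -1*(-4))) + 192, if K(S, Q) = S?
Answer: 428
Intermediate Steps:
(251 + K(-15, -1*(-4))) + 192 = (251 - 15) + 192 = 236 + 192 = 428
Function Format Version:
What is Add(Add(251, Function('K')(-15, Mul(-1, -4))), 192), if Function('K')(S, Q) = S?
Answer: 428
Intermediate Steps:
Add(Add(251, Function('K')(-15, Mul(-1, -4))), 192) = Add(Add(251, -15), 192) = Add(236, 192) = 428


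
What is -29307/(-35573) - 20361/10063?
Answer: -429385512/357971099 ≈ -1.1995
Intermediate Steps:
-29307/(-35573) - 20361/10063 = -29307*(-1/35573) - 20361*1/10063 = 29307/35573 - 20361/10063 = -429385512/357971099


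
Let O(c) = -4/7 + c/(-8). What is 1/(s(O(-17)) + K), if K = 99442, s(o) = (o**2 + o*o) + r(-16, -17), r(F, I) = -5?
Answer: 1568/155924785 ≈ 1.0056e-5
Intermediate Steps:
O(c) = -4/7 - c/8 (O(c) = -4*1/7 + c*(-1/8) = -4/7 - c/8)
s(o) = -5 + 2*o**2 (s(o) = (o**2 + o*o) - 5 = (o**2 + o**2) - 5 = 2*o**2 - 5 = -5 + 2*o**2)
1/(s(O(-17)) + K) = 1/((-5 + 2*(-4/7 - 1/8*(-17))**2) + 99442) = 1/((-5 + 2*(-4/7 + 17/8)**2) + 99442) = 1/((-5 + 2*(87/56)**2) + 99442) = 1/((-5 + 2*(7569/3136)) + 99442) = 1/((-5 + 7569/1568) + 99442) = 1/(-271/1568 + 99442) = 1/(155924785/1568) = 1568/155924785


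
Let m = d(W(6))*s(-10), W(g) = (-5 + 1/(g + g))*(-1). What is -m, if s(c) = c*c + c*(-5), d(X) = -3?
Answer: 450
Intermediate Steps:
W(g) = 5 - 1/(2*g) (W(g) = (-5 + 1/(2*g))*(-1) = 5 - 1/(2*g))
s(c) = c² - 5*c
m = -450 (m = -(-30)*(-5 - 10) = -(-30)*(-15) = -3*150 = -450)
-m = -1*(-450) = 450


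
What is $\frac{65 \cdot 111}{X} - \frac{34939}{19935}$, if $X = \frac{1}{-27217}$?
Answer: $- \frac{3914649042364}{19935} \approx -1.9637 \cdot 10^{8}$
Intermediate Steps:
$X = - \frac{1}{27217} \approx -3.6742 \cdot 10^{-5}$
$\frac{65 \cdot 111}{X} - \frac{34939}{19935} = \frac{65 \cdot 111}{- \frac{1}{27217}} - \frac{34939}{19935} = 7215 \left(-27217\right) - \frac{34939}{19935} = -196370655 - \frac{34939}{19935} = - \frac{3914649042364}{19935}$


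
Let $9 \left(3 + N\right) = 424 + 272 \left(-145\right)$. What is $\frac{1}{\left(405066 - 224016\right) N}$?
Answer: $- \frac{3}{2356245050} \approx -1.2732 \cdot 10^{-9}$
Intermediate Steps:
$N = - \frac{39043}{9}$ ($N = -3 + \frac{424 + 272 \left(-145\right)}{9} = -3 + \frac{424 - 39440}{9} = -3 + \frac{1}{9} \left(-39016\right) = -3 - \frac{39016}{9} = - \frac{39043}{9} \approx -4338.1$)
$\frac{1}{\left(405066 - 224016\right) N} = \frac{1}{\left(405066 - 224016\right) \left(- \frac{39043}{9}\right)} = \frac{1}{181050} \left(- \frac{9}{39043}\right) = - \frac{3}{2356245050}$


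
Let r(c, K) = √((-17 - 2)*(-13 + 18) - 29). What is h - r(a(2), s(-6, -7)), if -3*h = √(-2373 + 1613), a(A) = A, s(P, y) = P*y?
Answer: 2*I*(-√190 - 3*√31)/3 ≈ -20.325*I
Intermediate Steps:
h = -2*I*√190/3 (h = -√(-2373 + 1613)/3 = -2*I*√190/3 ≈ -9.1894*I)
r(c, K) = 2*I*√31 (r(c, K) = √(-19*5 - 29) = √(-95 - 29) = √(-124) = 2*I*√31)
h - r(a(2), s(-6, -7)) = -2*I*√190/3 - 2*I*√31 = -2*I*√31 - 2*I*√190/3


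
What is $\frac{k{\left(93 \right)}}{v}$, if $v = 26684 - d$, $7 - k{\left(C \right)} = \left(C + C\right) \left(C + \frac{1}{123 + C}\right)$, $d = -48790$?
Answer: $- \frac{622507}{2717064} \approx -0.22911$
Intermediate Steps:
$k{\left(C \right)} = 7 - 2 C \left(C + \frac{1}{123 + C}\right)$ ($k{\left(C \right)} = 7 - \left(C + C\right) \left(C + \frac{1}{123 + C}\right) = 7 - 2 C \left(C + \frac{1}{123 + C}\right)$)
$v = 75474$ ($v = 26684 - -48790 = 26684 + 48790 = 75474$)
$\frac{k{\left(93 \right)}}{v} = \frac{\frac{1}{123 + 93} \left(861 - 246 \cdot 93^{2} - 2 \cdot 93^{3} + 5 \cdot 93\right)}{75474} = \frac{861 - 2127654 - 1608714 + 465}{216} \cdot \frac{1}{75474} = \frac{1}{216} \left(-3735042\right) \frac{1}{75474} = \left(- \frac{622507}{36}\right) \frac{1}{75474} = - \frac{622507}{2717064}$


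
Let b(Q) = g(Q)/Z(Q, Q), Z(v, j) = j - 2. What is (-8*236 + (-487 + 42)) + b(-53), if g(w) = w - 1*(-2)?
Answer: -128264/55 ≈ -2332.1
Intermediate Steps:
Z(v, j) = -2 + j
g(w) = 2 + w (g(w) = w + 2 = 2 + w)
b(Q) = (2 + Q)/(-2 + Q)
(-8*236 + (-487 + 42)) + b(-53) = (-8*236 + (-487 + 42)) + (2 - 53)/(-2 - 53) = (-1888 - 445) - 51/(-55) = -2333 - 1/55*(-51) = -2333 + 51/55 = -128264/55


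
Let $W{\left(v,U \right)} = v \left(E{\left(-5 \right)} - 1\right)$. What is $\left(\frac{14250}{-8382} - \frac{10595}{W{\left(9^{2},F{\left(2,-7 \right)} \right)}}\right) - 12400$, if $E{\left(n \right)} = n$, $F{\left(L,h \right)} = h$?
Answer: $- \frac{8405233835}{678942} \approx -12380.0$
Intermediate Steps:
$W{\left(v,U \right)} = - 6 v$ ($W{\left(v,U \right)} = v \left(-5 - 1\right) = v \left(-6\right) = - 6 v$)
$\left(\frac{14250}{-8382} - \frac{10595}{W{\left(9^{2},F{\left(2,-7 \right)} \right)}}\right) - 12400 = \left(\frac{14250}{-8382} - \frac{10595}{\left(-6\right) 9^{2}}\right) - 12400 = \left(14250 \left(- \frac{1}{8382}\right) - \frac{10595}{\left(-6\right) 81}\right) - 12400 = \left(- \frac{2375}{1397} - \frac{10595}{-486}\right) - 12400 = \left(- \frac{2375}{1397} - - \frac{10595}{486}\right) - 12400 = \left(- \frac{2375}{1397} + \frac{10595}{486}\right) - 12400 = \frac{13646965}{678942} - 12400 = - \frac{8405233835}{678942}$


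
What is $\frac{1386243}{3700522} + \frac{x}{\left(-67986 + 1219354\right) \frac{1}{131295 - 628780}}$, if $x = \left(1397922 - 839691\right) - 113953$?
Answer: $- \frac{204473462072920709}{1065165653524} \approx -1.9196 \cdot 10^{5}$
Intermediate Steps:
$x = 444278$ ($x = 558231 - 113953 = 444278$)
$\frac{1386243}{3700522} + \frac{x}{\left(-67986 + 1219354\right) \frac{1}{131295 - 628780}} = \frac{1386243}{3700522} + \frac{444278}{\left(-67986 + 1219354\right) \frac{1}{131295 - 628780}} = 1386243 \cdot \frac{1}{3700522} + \frac{444278}{1151368 \frac{1}{-497485}} = \frac{1386243}{3700522} + \frac{444278}{1151368 \left(- \frac{1}{497485}\right)} = \frac{1386243}{3700522} + \frac{444278}{- \frac{1151368}{497485}} = \frac{1386243}{3700522} + 444278 \left(- \frac{497485}{1151368}\right) = \frac{1386243}{3700522} - \frac{110510820415}{575684} = - \frac{204473462072920709}{1065165653524}$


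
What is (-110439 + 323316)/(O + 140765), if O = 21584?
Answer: 212877/162349 ≈ 1.3112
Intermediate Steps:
(-110439 + 323316)/(O + 140765) = (-110439 + 323316)/(21584 + 140765) = 212877/162349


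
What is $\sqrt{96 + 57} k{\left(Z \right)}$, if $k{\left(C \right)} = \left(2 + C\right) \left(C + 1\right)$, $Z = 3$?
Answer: $60 \sqrt{17} \approx 247.39$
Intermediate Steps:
$k{\left(C \right)} = \left(1 + C\right) \left(2 + C\right)$ ($k{\left(C \right)} = \left(2 + C\right) \left(1 + C\right) = \left(1 + C\right) \left(2 + C\right)$)
$\sqrt{96 + 57} k{\left(Z \right)} = \sqrt{96 + 57} \left(2 + 3^{2} + 3 \cdot 3\right) = \sqrt{153} \left(2 + 9 + 9\right) = 3 \sqrt{17} \cdot 20 = 60 \sqrt{17}$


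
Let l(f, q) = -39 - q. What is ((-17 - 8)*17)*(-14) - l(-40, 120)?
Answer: 6109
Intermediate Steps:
((-17 - 8)*17)*(-14) - l(-40, 120) = ((-17 - 8)*17)*(-14) - (-39 - 1*120) = -25*17*(-14) - (-39 - 120) = -425*(-14) - 1*(-159) = 5950 + 159 = 6109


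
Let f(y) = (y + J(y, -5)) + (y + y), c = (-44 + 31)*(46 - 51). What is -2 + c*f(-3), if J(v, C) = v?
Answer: -782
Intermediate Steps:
c = 65 (c = -13*(-5) = 65)
f(y) = 4*y (f(y) = (y + y) + (y + y) = 2*y + 2*y = 4*y)
-2 + c*f(-3) = -2 + 65*(4*(-3)) = -2 + 65*(-12) = -2 - 780 = -782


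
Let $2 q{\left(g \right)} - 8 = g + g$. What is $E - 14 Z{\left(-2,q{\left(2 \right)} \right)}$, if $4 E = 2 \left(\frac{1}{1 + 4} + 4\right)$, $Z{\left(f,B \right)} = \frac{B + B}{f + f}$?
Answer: $\frac{441}{10} \approx 44.1$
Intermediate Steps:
$q{\left(g \right)} = 4 + g$ ($q{\left(g \right)} = 4 + \frac{g + g}{2} = 4 + \frac{2 g}{2} = 4 + g$)
$Z{\left(f,B \right)} = \frac{B}{f}$ ($Z{\left(f,B \right)} = \frac{2 B}{2 f} = 2 B \frac{1}{2 f} = \frac{B}{f}$)
$E = \frac{21}{10}$ ($E = \frac{2 \left(\frac{1}{1 + 4} + 4\right)}{4} = \frac{2 \left(\frac{1}{5} + 4\right)}{4} = \frac{2 \cdot \frac{21}{5}}{4} = \frac{1}{4} \cdot \frac{42}{5} = \frac{21}{10} \approx 2.1$)
$E - 14 Z{\left(-2,q{\left(2 \right)} \right)} = \frac{21}{10} - 14 \frac{4 + 2}{-2} = \frac{21}{10} - 14 \cdot 6 \left(- \frac{1}{2}\right) = \frac{21}{10} - -42 = \frac{21}{10} + 42 = \frac{441}{10}$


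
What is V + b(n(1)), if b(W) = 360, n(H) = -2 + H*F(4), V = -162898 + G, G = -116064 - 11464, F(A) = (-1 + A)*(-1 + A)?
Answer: -290066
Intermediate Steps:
F(A) = (-1 + A)²
G = -127528
V = -290426 (V = -162898 - 127528 = -290426)
n(H) = -2 + 9*H (n(H) = -2 + H*(-1 + 4)² = -2 + H*3² = -2 + H*9 = -2 + 9*H)
V + b(n(1)) = -290426 + 360 = -290066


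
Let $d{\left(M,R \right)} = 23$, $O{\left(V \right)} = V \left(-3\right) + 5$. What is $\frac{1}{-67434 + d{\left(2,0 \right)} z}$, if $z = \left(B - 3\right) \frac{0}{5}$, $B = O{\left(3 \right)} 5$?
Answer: $- \frac{1}{67434} \approx -1.4829 \cdot 10^{-5}$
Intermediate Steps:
$O{\left(V \right)} = 5 - 3 V$ ($O{\left(V \right)} = - 3 V + 5 = 5 - 3 V$)
$B = -20$ ($B = \left(5 - 9\right) 5 = \left(-4\right) 5 = -20$)
$z = 0$ ($z = \left(-20 - 3\right) \frac{0}{5} = - 23 \cdot 0 \cdot \frac{1}{5} = \left(-23\right) 0 = 0$)
$\frac{1}{-67434 + d{\left(2,0 \right)} z} = \frac{1}{-67434 + 23 \cdot 0} = \frac{1}{-67434 + 0} = \frac{1}{-67434} = - \frac{1}{67434}$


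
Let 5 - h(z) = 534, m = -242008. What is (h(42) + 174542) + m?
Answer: -67995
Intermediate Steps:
h(z) = -529 (h(z) = 5 - 1*534 = 5 - 534 = -529)
(h(42) + 174542) + m = (-529 + 174542) - 242008 = 174013 - 242008 = -67995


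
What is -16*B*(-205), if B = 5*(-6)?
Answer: -98400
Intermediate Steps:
B = -30
-16*B*(-205) = -16*(-30)*(-205) = 480*(-205) = -98400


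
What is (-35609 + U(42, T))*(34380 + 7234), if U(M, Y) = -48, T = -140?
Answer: -1483830398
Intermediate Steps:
(-35609 + U(42, T))*(34380 + 7234) = (-35609 - 48)*(34380 + 7234) = -35657*41614 = -1483830398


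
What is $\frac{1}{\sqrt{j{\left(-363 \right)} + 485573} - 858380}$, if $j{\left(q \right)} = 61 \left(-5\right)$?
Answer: $- \frac{214595}{184203934783} - \frac{\sqrt{121317}}{368407869566} \approx -1.1659 \cdot 10^{-6}$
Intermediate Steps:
$j{\left(q \right)} = -305$
$\frac{1}{\sqrt{j{\left(-363 \right)} + 485573} - 858380} = \frac{1}{\sqrt{-305 + 485573} - 858380} = \frac{1}{\sqrt{485268} - 858380} = \frac{1}{2 \sqrt{121317} - 858380} = \frac{1}{-858380 + 2 \sqrt{121317}}$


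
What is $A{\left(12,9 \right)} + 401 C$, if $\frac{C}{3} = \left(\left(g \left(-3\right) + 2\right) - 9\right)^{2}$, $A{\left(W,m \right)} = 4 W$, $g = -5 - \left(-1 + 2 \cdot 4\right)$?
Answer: $1011771$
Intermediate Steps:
$g = -12$ ($g = -5 - \left(-1 + 8\right) = -5 - 7 = -12$)
$C = 2523$ ($C = 3 \left(\left(\left(-12\right) \left(-3\right) + 2\right) - 9\right)^{2} = 3 \left(\left(36 + 2\right) - 9\right)^{2} = 3 \left(38 - 9\right)^{2} = 3 \cdot 29^{2} = 3 \cdot 841 = 2523$)
$A{\left(12,9 \right)} + 401 C = 4 \cdot 12 + 401 \cdot 2523 = 48 + 1011723 = 1011771$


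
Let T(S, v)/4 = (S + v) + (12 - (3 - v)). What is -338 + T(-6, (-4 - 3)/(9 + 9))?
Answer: -2962/9 ≈ -329.11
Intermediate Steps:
T(S, v) = 36 + 4*S + 8*v (T(S, v) = 4*((S + v) + (12 - (3 - v))) = 4*((S + v) + (12 + (-3 + v))) = 4*((S + v) + (9 + v)) = 4*(9 + S + 2*v) = 36 + 4*S + 8*v)
-338 + T(-6, (-4 - 3)/(9 + 9)) = -338 + (36 + 4*(-6) + 8*((-4 - 3)/(9 + 9))) = -338 + (36 - 24 + 8*(-7/18)) = -338 + (36 - 24 - 28/9) = -338 + 80/9 = -2962/9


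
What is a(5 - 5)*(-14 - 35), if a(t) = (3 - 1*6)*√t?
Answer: 0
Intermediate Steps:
a(t) = -3*√t (a(t) = (3 - 6)*√t = -3*√t)
a(5 - 5)*(-14 - 35) = (-3*√(5 - 5))*(-14 - 35) = -3*√0*(-49) = -3*0*(-49) = 0*(-49) = 0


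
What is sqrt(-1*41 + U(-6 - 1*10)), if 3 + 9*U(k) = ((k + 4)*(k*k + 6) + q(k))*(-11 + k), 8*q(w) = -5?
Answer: sqrt(1352526)/12 ≈ 96.915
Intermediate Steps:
q(w) = -5/8 (q(w) = (1/8)*(-5) = -5/8)
U(k) = -1/3 + (-11 + k)*(-5/8 + (4 + k)*(6 + k**2))/9 (U(k) = -1/3 + (((k + 4)*(k*k + 6) - 5/8)*(-11 + k))/9 = -1/3 + (((4 + k)*(k**2 + 6) - 5/8)*(-11 + k))/9 = -1/3 + (((4 + k)*(6 + k**2) - 5/8)*(-11 + k))/9 = -1/3 + ((-5/8 + (4 + k)*(6 + k**2))*(-11 + k))/9 = -1/3 + ((-11 + k)*(-5/8 + (4 + k)*(6 + k**2)))/9 = -1/3 + (-11 + k)*(-5/8 + (4 + k)*(6 + k**2))/9)
sqrt(-1*41 + U(-6 - 1*10)) = sqrt(-1*41 + (-2081/72 - 341*(-6 - 1*10)/72 - 38*(-6 - 1*10)**2/9 - 7*(-6 - 1*10)**3/9 + (-6 - 1*10)**4/9)) = sqrt(-41 + (-2081/72 - 341*(-6 - 10)/72 - 38*(-6 - 10)**2/9 - 7*(-6 - 10)**3/9 + (-6 - 10)**4/9)) = sqrt(-41 + (-2081/72 - 341/72*(-16) - 38/9*(-16)**2 - 7/9*(-16)**3 + (1/9)*(-16)**4)) = sqrt(-41 + (-2081/72 + 682/9 - 38/9*256 - 7/9*(-4096) + (1/9)*65536)) = sqrt(-41 + (-2081/72 + 682/9 - 9728/9 + 28672/9 + 65536/9)) = sqrt(-41 + 226405/24) = sqrt(225421/24) = sqrt(1352526)/12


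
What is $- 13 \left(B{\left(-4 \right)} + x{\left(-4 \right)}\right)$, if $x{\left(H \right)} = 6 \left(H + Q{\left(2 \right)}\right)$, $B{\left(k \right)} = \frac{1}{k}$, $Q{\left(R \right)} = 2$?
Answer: $\frac{637}{4} \approx 159.25$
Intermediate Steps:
$x{\left(H \right)} = 12 + 6 H$ ($x{\left(H \right)} = 6 \left(H + 2\right) = 6 \left(2 + H\right) = 12 + 6 H$)
$- 13 \left(B{\left(-4 \right)} + x{\left(-4 \right)}\right) = - 13 \left(\frac{1}{-4} + \left(12 + 6 \left(-4\right)\right)\right) = - 13 \left(- \frac{1}{4} + \left(12 - 24\right)\right) = - 13 \left(- \frac{1}{4} - 12\right) = \left(-13\right) \left(- \frac{49}{4}\right) = \frac{637}{4}$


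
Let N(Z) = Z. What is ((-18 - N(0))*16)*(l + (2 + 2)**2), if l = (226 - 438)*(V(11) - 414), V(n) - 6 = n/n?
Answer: -24854400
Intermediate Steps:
V(n) = 7 (V(n) = 6 + n/n = 6 + 1 = 7)
l = 86284 (l = (226 - 438)*(7 - 414) = -212*(-407) = 86284)
((-18 - N(0))*16)*(l + (2 + 2)**2) = ((-18 - 1*0)*16)*(86284 + (2 + 2)**2) = ((-18 + 0)*16)*(86284 + 4**2) = (-18*16)*(86284 + 16) = -288*86300 = -24854400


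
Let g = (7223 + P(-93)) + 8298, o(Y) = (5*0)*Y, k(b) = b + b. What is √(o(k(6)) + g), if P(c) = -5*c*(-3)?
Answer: √14126 ≈ 118.85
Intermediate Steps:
P(c) = 15*c
k(b) = 2*b
o(Y) = 0 (o(Y) = 0*Y = 0)
g = 14126 (g = (7223 + 15*(-93)) + 8298 = (7223 - 1395) + 8298 = 5828 + 8298 = 14126)
√(o(k(6)) + g) = √(0 + 14126) = √14126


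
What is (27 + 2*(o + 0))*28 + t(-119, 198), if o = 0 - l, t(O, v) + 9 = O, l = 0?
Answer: 628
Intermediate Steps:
t(O, v) = -9 + O
o = 0 (o = 0 - 1*0 = 0 + 0 = 0)
(27 + 2*(o + 0))*28 + t(-119, 198) = (27 + 2*(0 + 0))*28 + (-9 - 119) = (27 + 2*0)*28 - 128 = (27 + 0)*28 - 128 = 27*28 - 128 = 756 - 128 = 628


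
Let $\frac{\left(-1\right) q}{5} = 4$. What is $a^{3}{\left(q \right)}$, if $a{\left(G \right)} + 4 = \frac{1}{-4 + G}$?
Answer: $- \frac{912673}{13824} \approx -66.021$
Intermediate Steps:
$q = -20$ ($q = \left(-5\right) 4 = -20$)
$a{\left(G \right)} = -4 + \frac{1}{-4 + G}$
$a^{3}{\left(q \right)} = \left(\frac{17 - -80}{-4 - 20}\right)^{3} = \left(\frac{17 + 80}{-24}\right)^{3} = \left(\left(- \frac{1}{24}\right) 97\right)^{3} = \left(- \frac{97}{24}\right)^{3} = - \frac{912673}{13824}$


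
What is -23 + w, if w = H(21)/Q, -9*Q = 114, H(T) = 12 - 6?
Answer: -446/19 ≈ -23.474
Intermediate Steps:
H(T) = 6
Q = -38/3 (Q = -⅑*114 = -38/3 ≈ -12.667)
w = -9/19 (w = 6/(-38/3) = 6*(-3/38) = -9/19 ≈ -0.47368)
-23 + w = -23 - 9/19 = -446/19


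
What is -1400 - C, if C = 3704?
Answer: -5104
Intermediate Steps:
-1400 - C = -1400 - 1*3704 = -1400 - 3704 = -5104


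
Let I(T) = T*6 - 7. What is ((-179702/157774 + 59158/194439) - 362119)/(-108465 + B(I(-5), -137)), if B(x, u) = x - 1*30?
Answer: 2777225455212605/832370403920538 ≈ 3.3365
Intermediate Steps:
I(T) = -7 + 6*T (I(T) = 6*T - 7 = -7 + 6*T)
B(x, u) = -30 + x (B(x, u) = x - 30 = -30 + x)
((-179702/157774 + 59158/194439) - 362119)/(-108465 + B(I(-5), -137)) = ((-179702/157774 + 59158/194439) - 362119)/(-108465 + (-30 + (-7 + 6*(-5)))) = ((-179702*1/157774 + 59158*(1/194439)) - 362119)/(-108465 + (-30 + (-7 - 30))) = ((-89851/78887 + 59158/194439) - 362119)/(-108465 + (-30 - 37)) = (-12803741443/15338709393 - 362119)/(-108465 - 67) = -5554450910425210/15338709393/(-108532) = -5554450910425210/15338709393*(-1/108532) = 2777225455212605/832370403920538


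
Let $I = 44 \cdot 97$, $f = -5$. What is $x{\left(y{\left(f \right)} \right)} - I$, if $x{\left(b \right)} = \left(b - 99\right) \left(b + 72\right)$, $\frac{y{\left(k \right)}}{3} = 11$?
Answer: $-11198$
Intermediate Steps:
$y{\left(k \right)} = 33$ ($y{\left(k \right)} = 3 \cdot 11 = 33$)
$x{\left(b \right)} = \left(-99 + b\right) \left(72 + b\right)$
$I = 4268$
$x{\left(y{\left(f \right)} \right)} - I = \left(-7128 + 33^{2} - 891\right) - 4268 = \left(-7128 + 1089 - 891\right) - 4268 = -6930 - 4268 = -11198$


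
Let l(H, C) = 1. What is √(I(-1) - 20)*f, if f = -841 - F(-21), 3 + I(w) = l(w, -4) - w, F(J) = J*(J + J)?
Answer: -1723*I*√21 ≈ -7895.8*I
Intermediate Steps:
F(J) = 2*J² (F(J) = J*(2*J) = 2*J²)
I(w) = -2 - w (I(w) = -3 + (1 - w) = -2 - w)
f = -1723 (f = -841 - 2*(-21)² = -841 - 2*441 = -841 - 1*882 = -841 - 882 = -1723)
√(I(-1) - 20)*f = √((-2 - 1*(-1)) - 20)*(-1723) = √((-2 + 1) - 20)*(-1723) = √(-1 - 20)*(-1723) = √(-21)*(-1723) = (I*√21)*(-1723) = -1723*I*√21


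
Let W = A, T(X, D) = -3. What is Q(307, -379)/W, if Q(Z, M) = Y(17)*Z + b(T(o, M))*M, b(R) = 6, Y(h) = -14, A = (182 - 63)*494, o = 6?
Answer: -3286/29393 ≈ -0.11180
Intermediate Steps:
A = 58786 (A = 119*494 = 58786)
W = 58786
Q(Z, M) = -14*Z + 6*M
Q(307, -379)/W = (-14*307 + 6*(-379))/58786 = (-4298 - 2274)*(1/58786) = -6572*1/58786 = -3286/29393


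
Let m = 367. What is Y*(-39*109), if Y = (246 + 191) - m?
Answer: -297570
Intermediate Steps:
Y = 70 (Y = (246 + 191) - 1*367 = 437 - 367 = 70)
Y*(-39*109) = 70*(-39*109) = 70*(-4251) = -297570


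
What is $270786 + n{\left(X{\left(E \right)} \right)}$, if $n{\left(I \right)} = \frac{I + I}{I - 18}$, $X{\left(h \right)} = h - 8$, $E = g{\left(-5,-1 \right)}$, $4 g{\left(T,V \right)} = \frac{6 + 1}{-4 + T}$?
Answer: $\frac{255351788}{943} \approx 2.7079 \cdot 10^{5}$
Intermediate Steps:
$g{\left(T,V \right)} = \frac{7}{4 \left(-4 + T\right)}$ ($g{\left(T,V \right)} = \frac{\left(6 + 1\right) \frac{1}{-4 + T}}{4} = \frac{7 \frac{1}{-4 + T}}{4} = \frac{7}{4 \left(-4 + T\right)}$)
$E = - \frac{7}{36}$ ($E = \frac{7}{4 \left(-4 - 5\right)} = \frac{7}{4 \left(-9\right)} = \frac{7}{4} \left(- \frac{1}{9}\right) = - \frac{7}{36} \approx -0.19444$)
$X{\left(h \right)} = -8 + h$
$n{\left(I \right)} = \frac{2 I}{-18 + I}$
$270786 + n{\left(X{\left(E \right)} \right)} = 270786 + \frac{2 \left(-8 - \frac{7}{36}\right)}{-18 - \frac{295}{36}} = 270786 + 2 \left(- \frac{295}{36}\right) \frac{1}{-18 - \frac{295}{36}} = 270786 + 2 \left(- \frac{295}{36}\right) \frac{1}{- \frac{943}{36}} = 270786 + 2 \left(- \frac{295}{36}\right) \left(- \frac{36}{943}\right) = 270786 + \frac{590}{943} = \frac{255351788}{943}$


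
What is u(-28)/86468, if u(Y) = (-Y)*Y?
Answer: -196/21617 ≈ -0.0090669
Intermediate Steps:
u(Y) = -Y²
u(-28)/86468 = -1*(-28)²/86468 = -1*784*(1/86468) = -784*1/86468 = -196/21617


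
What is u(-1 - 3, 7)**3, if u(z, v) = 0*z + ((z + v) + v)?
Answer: 1000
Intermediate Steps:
u(z, v) = z + 2*v (u(z, v) = 0 + ((v + z) + v) = 0 + (z + 2*v) = z + 2*v)
u(-1 - 3, 7)**3 = ((-1 - 3) + 2*7)**3 = (-4 + 14)**3 = 10**3 = 1000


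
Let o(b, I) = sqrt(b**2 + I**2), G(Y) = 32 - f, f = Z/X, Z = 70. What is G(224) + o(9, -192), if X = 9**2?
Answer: 2522/81 + 3*sqrt(4105) ≈ 223.35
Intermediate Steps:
X = 81
f = 70/81 ≈ 0.86420
G(Y) = 2522/81 (G(Y) = 32 - 1*70/81 = 32 - 70/81 = 2522/81)
o(b, I) = sqrt(I**2 + b**2)
G(224) + o(9, -192) = 2522/81 + sqrt((-192)**2 + 9**2) = 2522/81 + sqrt(36864 + 81) = 2522/81 + sqrt(36945) = 2522/81 + 3*sqrt(4105)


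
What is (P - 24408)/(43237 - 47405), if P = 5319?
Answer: 19089/4168 ≈ 4.5799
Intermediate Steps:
(P - 24408)/(43237 - 47405) = (5319 - 24408)/(43237 - 47405) = -19089/(-4168) = -19089*(-1/4168) = 19089/4168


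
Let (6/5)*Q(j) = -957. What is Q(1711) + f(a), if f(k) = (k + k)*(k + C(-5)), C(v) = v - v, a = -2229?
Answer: 19872169/2 ≈ 9.9361e+6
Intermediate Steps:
C(v) = 0
Q(j) = -1595/2 (Q(j) = (5/6)*(-957) = -1595/2)
f(k) = 2*k**2 (f(k) = (k + k)*(k + 0) = (2*k)*k = 2*k**2)
Q(1711) + f(a) = -1595/2 + 2*(-2229)**2 = -1595/2 + 2*4968441 = -1595/2 + 9936882 = 19872169/2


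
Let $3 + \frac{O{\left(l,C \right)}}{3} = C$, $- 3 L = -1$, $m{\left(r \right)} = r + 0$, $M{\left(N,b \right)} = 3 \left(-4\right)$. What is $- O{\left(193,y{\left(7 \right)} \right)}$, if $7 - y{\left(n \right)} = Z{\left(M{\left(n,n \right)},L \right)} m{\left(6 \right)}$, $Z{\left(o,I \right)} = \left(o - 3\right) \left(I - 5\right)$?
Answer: $1248$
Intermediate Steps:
$M{\left(N,b \right)} = -12$
$m{\left(r \right)} = r$
$L = \frac{1}{3}$ ($L = \left(- \frac{1}{3}\right) \left(-1\right) = \frac{1}{3} \approx 0.33333$)
$Z{\left(o,I \right)} = \left(-5 + I\right) \left(-3 + o\right)$ ($Z{\left(o,I \right)} = \left(-3 + o\right) \left(-5 + I\right) = \left(-5 + I\right) \left(-3 + o\right)$)
$y{\left(n \right)} = -413$ ($y{\left(n \right)} = 7 - \left(15 - -60 - 1 + \frac{1}{3} \left(-12\right)\right) 6 = 7 - \left(15 + 60 - 1 - 4\right) 6 = 7 - 70 \cdot 6 = 7 - 420 = -413$)
$O{\left(l,C \right)} = -9 + 3 C$
$- O{\left(193,y{\left(7 \right)} \right)} = - (-9 + 3 \left(-413\right)) = - (-9 - 1239) = \left(-1\right) \left(-1248\right) = 1248$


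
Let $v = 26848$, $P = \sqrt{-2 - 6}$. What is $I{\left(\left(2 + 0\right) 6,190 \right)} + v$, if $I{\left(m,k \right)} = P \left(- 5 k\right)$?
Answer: $26848 - 1900 i \sqrt{2} \approx 26848.0 - 2687.0 i$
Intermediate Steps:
$P = 2 i \sqrt{2}$ ($P = \sqrt{-8} = 2 i \sqrt{2} \approx 2.8284 i$)
$I{\left(m,k \right)} = - 10 i k \sqrt{2}$ ($I{\left(m,k \right)} = 2 i \sqrt{2} \left(- 5 k\right) = - 10 i k \sqrt{2}$)
$I{\left(\left(2 + 0\right) 6,190 \right)} + v = \left(-10\right) i 190 \sqrt{2} + 26848 = - 1900 i \sqrt{2} + 26848 = 26848 - 1900 i \sqrt{2}$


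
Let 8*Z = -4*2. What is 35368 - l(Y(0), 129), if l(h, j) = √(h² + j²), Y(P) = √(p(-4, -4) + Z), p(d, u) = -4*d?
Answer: 35368 - 4*√1041 ≈ 35239.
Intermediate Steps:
Z = -1 (Z = (-4*2)/8 = (⅛)*(-8) = -1)
Y(P) = √15 (Y(P) = √(-4*(-4) - 1) = √(16 - 1) = √15)
35368 - l(Y(0), 129) = 35368 - √((√15)² + 129²) = 35368 - √(15 + 16641) = 35368 - √16656 = 35368 - 4*√1041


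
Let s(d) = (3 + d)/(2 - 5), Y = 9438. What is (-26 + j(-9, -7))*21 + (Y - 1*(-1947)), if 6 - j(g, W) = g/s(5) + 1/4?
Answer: 87111/8 ≈ 10889.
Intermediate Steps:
s(d) = -1 - d/3 (s(d) = (3 + d)/(-3) = (3 + d)*(-⅓) = -1 - d/3)
j(g, W) = 23/4 + 3*g/8 (j(g, W) = 6 - (g/(-1 - ⅓*5) + 1/4) = 6 - (g/(-1 - 5/3) + 1*(¼)) = 6 - (g/(-8/3) + ¼) = 6 - (g*(-3/8) + ¼) = 6 - (-3*g/8 + ¼) = 6 - (¼ - 3*g/8) = 6 + (-¼ + 3*g/8) = 23/4 + 3*g/8)
(-26 + j(-9, -7))*21 + (Y - 1*(-1947)) = (-26 + (23/4 + (3/8)*(-9)))*21 + (9438 - 1*(-1947)) = (-26 + (23/4 - 27/8))*21 + (9438 + 1947) = (-26 + 19/8)*21 + 11385 = -189/8*21 + 11385 = -3969/8 + 11385 = 87111/8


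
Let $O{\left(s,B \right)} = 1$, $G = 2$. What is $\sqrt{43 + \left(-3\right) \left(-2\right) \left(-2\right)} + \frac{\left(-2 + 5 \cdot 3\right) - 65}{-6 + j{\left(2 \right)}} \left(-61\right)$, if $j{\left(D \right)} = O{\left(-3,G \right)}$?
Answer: $- \frac{3172}{5} + \sqrt{31} \approx -628.83$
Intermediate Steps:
$j{\left(D \right)} = 1$
$\sqrt{43 + \left(-3\right) \left(-2\right) \left(-2\right)} + \frac{\left(-2 + 5 \cdot 3\right) - 65}{-6 + j{\left(2 \right)}} \left(-61\right) = \sqrt{43 + \left(-3\right) \left(-2\right) \left(-2\right)} + \frac{\left(-2 + 5 \cdot 3\right) - 65}{-6 + 1} \left(-61\right) = \sqrt{43 + 6 \left(-2\right)} + \frac{\left(-2 + 15\right) - 65}{-5} \left(-61\right) = \sqrt{43 - 12} + \left(13 - 65\right) \left(- \frac{1}{5}\right) \left(-61\right) = \sqrt{31} + \left(-52\right) \left(- \frac{1}{5}\right) \left(-61\right) = \sqrt{31} + \frac{52}{5} \left(-61\right) = \sqrt{31} - \frac{3172}{5} = - \frac{3172}{5} + \sqrt{31}$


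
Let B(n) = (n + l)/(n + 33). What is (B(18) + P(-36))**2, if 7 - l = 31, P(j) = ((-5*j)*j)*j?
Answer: 15727236514564/289 ≈ 5.4420e+10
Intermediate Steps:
P(j) = -5*j**3 (P(j) = (-5*j**2)*j = -5*j**3)
l = -24 (l = 7 - 1*31 = 7 - 31 = -24)
B(n) = (-24 + n)/(33 + n) (B(n) = (n - 24)/(n + 33) = (-24 + n)/(33 + n))
(B(18) + P(-36))**2 = ((-24 + 18)/(33 + 18) - 5*(-36)**3)**2 = (-6/51 - 5*(-46656))**2 = ((1/51)*(-6) + 233280)**2 = (-2/17 + 233280)**2 = (3965758/17)**2 = 15727236514564/289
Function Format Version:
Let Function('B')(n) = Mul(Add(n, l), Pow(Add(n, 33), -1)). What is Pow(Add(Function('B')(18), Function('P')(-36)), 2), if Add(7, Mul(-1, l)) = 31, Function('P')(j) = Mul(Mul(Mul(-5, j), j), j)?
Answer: Rational(15727236514564, 289) ≈ 5.4420e+10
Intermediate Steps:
Function('P')(j) = Mul(-5, Pow(j, 3)) (Function('P')(j) = Mul(Mul(-5, Pow(j, 2)), j) = Mul(-5, Pow(j, 3)))
l = -24 (l = Add(7, Mul(-1, 31)) = Add(7, -31) = -24)
Function('B')(n) = Mul(Pow(Add(33, n), -1), Add(-24, n)) (Function('B')(n) = Mul(Add(n, -24), Pow(Add(n, 33), -1)) = Mul(Add(-24, n), Pow(Add(33, n), -1)) = Mul(Pow(Add(33, n), -1), Add(-24, n)))
Pow(Add(Function('B')(18), Function('P')(-36)), 2) = Pow(Add(Mul(Pow(Add(33, 18), -1), Add(-24, 18)), Mul(-5, Pow(-36, 3))), 2) = Pow(Add(Mul(Pow(51, -1), -6), Mul(-5, -46656)), 2) = Pow(Add(Mul(Rational(1, 51), -6), 233280), 2) = Pow(Add(Rational(-2, 17), 233280), 2) = Pow(Rational(3965758, 17), 2) = Rational(15727236514564, 289)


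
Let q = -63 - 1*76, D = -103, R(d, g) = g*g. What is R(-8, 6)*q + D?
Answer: -5107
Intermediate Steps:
R(d, g) = g²
q = -139 (q = -63 - 76 = -139)
R(-8, 6)*q + D = 6²*(-139) - 103 = 36*(-139) - 103 = -5004 - 103 = -5107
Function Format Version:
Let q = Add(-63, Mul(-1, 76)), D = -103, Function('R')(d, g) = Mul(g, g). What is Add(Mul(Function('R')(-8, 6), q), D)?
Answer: -5107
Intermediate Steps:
Function('R')(d, g) = Pow(g, 2)
q = -139 (q = Add(-63, -76) = -139)
Add(Mul(Function('R')(-8, 6), q), D) = Add(Mul(Pow(6, 2), -139), -103) = Add(Mul(36, -139), -103) = Add(-5004, -103) = -5107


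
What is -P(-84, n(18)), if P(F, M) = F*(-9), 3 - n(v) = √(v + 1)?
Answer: -756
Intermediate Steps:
n(v) = 3 - √(1 + v) (n(v) = 3 - √(v + 1) = 3 - √(1 + v))
P(F, M) = -9*F
-P(-84, n(18)) = -(-9)*(-84) = -1*756 = -756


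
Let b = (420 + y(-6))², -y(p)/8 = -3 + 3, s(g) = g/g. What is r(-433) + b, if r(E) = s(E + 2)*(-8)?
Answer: 176392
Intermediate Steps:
s(g) = 1
y(p) = 0 (y(p) = -8*(-3 + 3) = -8*0 = 0)
r(E) = -8 (r(E) = 1*(-8) = -8)
b = 176400 (b = (420 + 0)² = 420² = 176400)
r(-433) + b = -8 + 176400 = 176392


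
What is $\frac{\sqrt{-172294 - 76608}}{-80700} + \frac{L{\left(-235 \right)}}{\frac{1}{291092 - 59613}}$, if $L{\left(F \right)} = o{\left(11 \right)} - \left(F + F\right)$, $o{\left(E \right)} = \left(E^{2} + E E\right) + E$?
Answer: $167359317 - \frac{i \sqrt{248902}}{80700} \approx 1.6736 \cdot 10^{8} - 0.0061822 i$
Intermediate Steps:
$o{\left(E \right)} = E + 2 E^{2}$ ($o{\left(E \right)} = \left(E^{2} + E^{2}\right) + E = 2 E^{2} + E = E + 2 E^{2}$)
$L{\left(F \right)} = 253 - 2 F$ ($L{\left(F \right)} = 11 \left(1 + 2 \cdot 11\right) - \left(F + F\right) = 11 \left(1 + 22\right) - 2 F = 11 \cdot 23 - 2 F = 253 - 2 F$)
$\frac{\sqrt{-172294 - 76608}}{-80700} + \frac{L{\left(-235 \right)}}{\frac{1}{291092 - 59613}} = \frac{\sqrt{-172294 - 76608}}{-80700} + \frac{253 - -470}{\frac{1}{291092 - 59613}} = \sqrt{-248902} \left(- \frac{1}{80700}\right) + \frac{253 + 470}{\frac{1}{231479}} = i \sqrt{248902} \left(- \frac{1}{80700}\right) + 723 \frac{1}{\frac{1}{231479}} = - \frac{i \sqrt{248902}}{80700} + 723 \cdot 231479 = - \frac{i \sqrt{248902}}{80700} + 167359317 = 167359317 - \frac{i \sqrt{248902}}{80700}$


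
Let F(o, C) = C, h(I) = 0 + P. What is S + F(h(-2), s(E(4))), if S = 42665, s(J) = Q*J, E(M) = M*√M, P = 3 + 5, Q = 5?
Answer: 42705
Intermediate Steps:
P = 8
h(I) = 8 (h(I) = 0 + 8 = 8)
E(M) = M^(3/2)
s(J) = 5*J
S + F(h(-2), s(E(4))) = 42665 + 5*4^(3/2) = 42665 + 5*8 = 42665 + 40 = 42705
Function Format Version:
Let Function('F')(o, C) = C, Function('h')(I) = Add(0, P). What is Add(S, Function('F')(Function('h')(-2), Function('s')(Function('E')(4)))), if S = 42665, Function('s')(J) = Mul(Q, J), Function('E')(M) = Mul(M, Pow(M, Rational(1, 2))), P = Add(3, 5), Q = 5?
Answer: 42705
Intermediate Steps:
P = 8
Function('h')(I) = 8 (Function('h')(I) = Add(0, 8) = 8)
Function('E')(M) = Pow(M, Rational(3, 2))
Function('s')(J) = Mul(5, J)
Add(S, Function('F')(Function('h')(-2), Function('s')(Function('E')(4)))) = Add(42665, Mul(5, Pow(4, Rational(3, 2)))) = Add(42665, Mul(5, 8)) = Add(42665, 40) = 42705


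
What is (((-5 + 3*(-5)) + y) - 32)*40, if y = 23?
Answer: -1160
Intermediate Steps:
(((-5 + 3*(-5)) + y) - 32)*40 = (((-5 + 3*(-5)) + 23) - 32)*40 = (((-5 - 15) + 23) - 32)*40 = ((-20 + 23) - 32)*40 = (3 - 32)*40 = -29*40 = -1160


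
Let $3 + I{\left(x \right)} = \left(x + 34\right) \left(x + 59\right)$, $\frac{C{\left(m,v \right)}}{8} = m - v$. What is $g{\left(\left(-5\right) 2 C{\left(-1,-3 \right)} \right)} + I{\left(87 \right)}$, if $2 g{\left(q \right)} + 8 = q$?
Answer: $17579$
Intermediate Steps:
$C{\left(m,v \right)} = - 8 v + 8 m$ ($C{\left(m,v \right)} = 8 \left(m - v\right) = - 8 v + 8 m$)
$g{\left(q \right)} = -4 + \frac{q}{2}$
$I{\left(x \right)} = -3 + \left(34 + x\right) \left(59 + x\right)$ ($I{\left(x \right)} = -3 + \left(x + 34\right) \left(x + 59\right) = -3 + \left(34 + x\right) \left(59 + x\right)$)
$g{\left(\left(-5\right) 2 C{\left(-1,-3 \right)} \right)} + I{\left(87 \right)} = \left(-4 + \frac{\left(-5\right) 2 \left(\left(-8\right) \left(-3\right) + 8 \left(-1\right)\right)}{2}\right) + \left(2003 + 87^{2} + 93 \cdot 87\right) = \left(-4 + \frac{\left(-10\right) \left(24 - 8\right)}{2}\right) + \left(2003 + 7569 + 8091\right) = \left(-4 + \frac{\left(-10\right) 16}{2}\right) + 17663 = \left(-4 + \frac{1}{2} \left(-160\right)\right) + 17663 = \left(-4 - 80\right) + 17663 = -84 + 17663 = 17579$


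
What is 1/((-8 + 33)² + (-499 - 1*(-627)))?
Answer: 1/753 ≈ 0.0013280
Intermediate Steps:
1/((-8 + 33)² + (-499 - 1*(-627))) = 1/(25² + (-499 + 627)) = 1/(625 + 128) = 1/753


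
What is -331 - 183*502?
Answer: -92197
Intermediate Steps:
-331 - 183*502 = -331 - 91866 = -92197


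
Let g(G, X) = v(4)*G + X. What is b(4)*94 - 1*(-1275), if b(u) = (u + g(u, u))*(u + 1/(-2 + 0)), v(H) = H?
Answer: 9171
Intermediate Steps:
g(G, X) = X + 4*G (g(G, X) = 4*G + X = X + 4*G)
b(u) = 6*u*(-1/2 + u) (b(u) = (u + (u + 4*u))*(u + 1/(-2 + 0)) = (u + 5*u)*(u + 1/(-2)) = (6*u)*(u - 1/2) = (6*u)*(-1/2 + u) = 6*u*(-1/2 + u))
b(4)*94 - 1*(-1275) = (3*4*(-1 + 2*4))*94 - 1*(-1275) = (3*4*(-1 + 8))*94 + 1275 = (3*4*7)*94 + 1275 = 84*94 + 1275 = 7896 + 1275 = 9171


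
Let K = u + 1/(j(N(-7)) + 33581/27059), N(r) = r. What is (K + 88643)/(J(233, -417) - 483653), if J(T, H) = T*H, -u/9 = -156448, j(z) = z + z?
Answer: -258359766658/100261564715 ≈ -2.5769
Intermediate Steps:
j(z) = 2*z
u = 1408032 (u = -9*(-156448) = 1408032)
K = 486115980781/345245 (K = 1408032 + 1/(2*(-7) + 33581/27059) = 1408032 + 1/(-14 + 33581*(1/27059)) = 1408032 + 1/(-14 + 33581/27059) = 1408032 + 1/(-345245/27059) = 1408032 - 27059/345245 = 486115980781/345245 ≈ 1.4080e+6)
J(T, H) = H*T
(K + 88643)/(J(233, -417) - 483653) = (486115980781/345245 + 88643)/(-417*233 - 483653) = 516719533316/(345245*(-97161 - 483653)) = (516719533316/345245)/(-580814) = (516719533316/345245)*(-1/580814) = -258359766658/100261564715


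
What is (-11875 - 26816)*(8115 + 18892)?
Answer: -1044927837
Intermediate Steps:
(-11875 - 26816)*(8115 + 18892) = -38691*27007 = -1044927837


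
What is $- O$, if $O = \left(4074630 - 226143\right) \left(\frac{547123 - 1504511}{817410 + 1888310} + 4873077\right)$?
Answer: $- \frac{12685749362995840581}{676430} \approx -1.8754 \cdot 10^{13}$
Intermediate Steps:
$O = \frac{12685749362995840581}{676430}$ ($O = 3848487 \left(- \frac{957388}{2705720} + 4873077\right) = 3848487 \left(\left(-957388\right) \frac{1}{2705720} + 4873077\right) = 3848487 \left(- \frac{239347}{676430} + 4873077\right) = 3848487 \cdot \frac{3296295235763}{676430} = \frac{12685749362995840581}{676430} \approx 1.8754 \cdot 10^{13}$)
$- O = \left(-1\right) \frac{12685749362995840581}{676430} = - \frac{12685749362995840581}{676430}$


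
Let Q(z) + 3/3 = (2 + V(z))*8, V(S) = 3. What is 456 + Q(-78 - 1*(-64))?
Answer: 495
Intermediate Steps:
Q(z) = 39 (Q(z) = -1 + (2 + 3)*8 = -1 + 5*8 = -1 + 40 = 39)
456 + Q(-78 - 1*(-64)) = 456 + 39 = 495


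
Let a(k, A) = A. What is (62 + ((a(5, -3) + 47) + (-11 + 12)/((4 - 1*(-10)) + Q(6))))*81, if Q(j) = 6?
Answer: 171801/20 ≈ 8590.0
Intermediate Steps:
(62 + ((a(5, -3) + 47) + (-11 + 12)/((4 - 1*(-10)) + Q(6))))*81 = (62 + ((-3 + 47) + (-11 + 12)/((4 - 1*(-10)) + 6)))*81 = (62 + (44 + 1/((4 + 10) + 6)))*81 = (62 + (44 + 1/(14 + 6)))*81 = (62 + (44 + 1/20))*81 = (62 + 881/20)*81 = (2121/20)*81 = 171801/20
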